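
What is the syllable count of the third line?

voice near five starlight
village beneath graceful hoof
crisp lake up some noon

The third line: "crisp lake up some noon": 1+1+1+1+1 = 5

5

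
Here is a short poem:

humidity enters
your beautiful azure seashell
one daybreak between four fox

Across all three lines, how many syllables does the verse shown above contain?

21

Line 1: humidity(4) + enters(2) = 6
Line 2: your(1) + beautiful(3) + azure(2) + seashell(2) = 8
Line 3: one(1) + daybreak(2) + between(2) + four(1) + fox(1) = 7
Total: 6 + 8 + 7 = 21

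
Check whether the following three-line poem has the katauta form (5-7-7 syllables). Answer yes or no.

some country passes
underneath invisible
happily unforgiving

Yes

Line 1: "some country passes": 1+2+2 = 5 ✓
Line 2: "underneath invisible": 3+4 = 7 ✓
Line 3: "happily unforgiving": 3+4 = 7 ✓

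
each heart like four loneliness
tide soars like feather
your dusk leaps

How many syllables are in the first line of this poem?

The first line: each(1) + heart(1) + like(1) + four(1) + loneliness(3) = 7

7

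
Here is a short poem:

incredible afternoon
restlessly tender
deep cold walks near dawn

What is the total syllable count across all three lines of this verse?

17

Line 1: "incredible afternoon": 4+3 = 7
Line 2: "restlessly tender": 3+2 = 5
Line 3: "deep cold walks near dawn": 1+1+1+1+1 = 5
Total: 7 + 5 + 5 = 17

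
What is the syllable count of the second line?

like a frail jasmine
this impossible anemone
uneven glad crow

The second line: this(1) + impossible(4) + anemone(4) = 9

9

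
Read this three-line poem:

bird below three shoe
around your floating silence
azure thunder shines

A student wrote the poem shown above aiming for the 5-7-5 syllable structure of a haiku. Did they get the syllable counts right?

Yes

Line 1: bird (1), below (2), three (1), shoe (1) → 5 ✓
Line 2: around (2), your (1), floating (2), silence (2) → 7 ✓
Line 3: azure (2), thunder (2), shines (1) → 5 ✓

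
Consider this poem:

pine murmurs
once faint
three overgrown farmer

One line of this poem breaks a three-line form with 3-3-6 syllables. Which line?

Line 1: pine(1) + murmurs(2) = 3 ✓
Line 2: once(1) + faint(1) = 2 (expected 3)
Line 3: three(1) + overgrown(3) + farmer(2) = 6 ✓

Line 2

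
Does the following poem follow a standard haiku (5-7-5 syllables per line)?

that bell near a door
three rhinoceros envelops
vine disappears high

Line 1: that (1), bell (1), near (1), a (1), door (1) → 5 ✓
Line 2: three (1), rhinoceros (4), envelops (3) → 8 (expected 7)
Line 3: vine (1), disappears (3), high (1) → 5 ✓

No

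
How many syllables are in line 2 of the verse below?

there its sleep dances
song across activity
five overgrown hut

Line 2: song(1) + across(2) + activity(4) = 7

7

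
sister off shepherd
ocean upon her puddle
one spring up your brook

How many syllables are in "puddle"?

"puddle" has 2 syllables.

2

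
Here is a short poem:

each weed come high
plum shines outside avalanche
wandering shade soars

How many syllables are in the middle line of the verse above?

7

The middle line: plum (1), shines (1), outside (2), avalanche (3) → 7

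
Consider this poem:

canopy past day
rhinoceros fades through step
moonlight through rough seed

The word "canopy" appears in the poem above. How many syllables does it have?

"canopy" has 3 syllables.

3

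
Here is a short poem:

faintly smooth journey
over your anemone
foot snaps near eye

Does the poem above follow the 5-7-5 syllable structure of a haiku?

No

Line 1: faintly(2) + smooth(1) + journey(2) = 5 ✓
Line 2: over(2) + your(1) + anemone(4) = 7 ✓
Line 3: foot(1) + snaps(1) + near(1) + eye(1) = 4 (expected 5)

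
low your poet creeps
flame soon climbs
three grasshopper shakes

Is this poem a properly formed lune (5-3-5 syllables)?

Yes

Line 1: "low your poet creeps": 1+1+2+1 = 5 ✓
Line 2: "flame soon climbs": 1+1+1 = 3 ✓
Line 3: "three grasshopper shakes": 1+3+1 = 5 ✓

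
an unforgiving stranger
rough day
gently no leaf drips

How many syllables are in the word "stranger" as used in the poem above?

2

"stranger" has 2 syllables.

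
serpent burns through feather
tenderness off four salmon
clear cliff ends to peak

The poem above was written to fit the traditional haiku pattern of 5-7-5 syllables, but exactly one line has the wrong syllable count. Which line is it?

Line 1: "serpent burns through feather": 2+1+1+2 = 6 (expected 5)
Line 2: "tenderness off four salmon": 3+1+1+2 = 7 ✓
Line 3: "clear cliff ends to peak": 1+1+1+1+1 = 5 ✓

Line 1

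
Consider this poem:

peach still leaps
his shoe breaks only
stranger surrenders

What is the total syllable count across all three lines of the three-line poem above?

Line 1: peach (1), still (1), leaps (1) → 3
Line 2: his (1), shoe (1), breaks (1), only (2) → 5
Line 3: stranger (2), surrenders (3) → 5
Total: 3 + 5 + 5 = 13

13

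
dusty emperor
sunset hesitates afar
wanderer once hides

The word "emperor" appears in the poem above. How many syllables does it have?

3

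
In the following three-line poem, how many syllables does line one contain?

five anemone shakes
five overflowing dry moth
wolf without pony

Line one: five (1), anemone (4), shakes (1) → 6

6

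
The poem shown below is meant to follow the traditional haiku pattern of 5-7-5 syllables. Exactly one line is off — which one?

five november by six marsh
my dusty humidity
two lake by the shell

Line 1

Line 1: "five november by six marsh": 1+3+1+1+1 = 7 (expected 5)
Line 2: "my dusty humidity": 1+2+4 = 7 ✓
Line 3: "two lake by the shell": 1+1+1+1+1 = 5 ✓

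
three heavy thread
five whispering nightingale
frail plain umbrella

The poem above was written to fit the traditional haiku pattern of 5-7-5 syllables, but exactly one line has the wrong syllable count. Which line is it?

The first line

Line 1: "three heavy thread": 1+2+1 = 4 (expected 5)
Line 2: "five whispering nightingale": 1+3+3 = 7 ✓
Line 3: "frail plain umbrella": 1+1+3 = 5 ✓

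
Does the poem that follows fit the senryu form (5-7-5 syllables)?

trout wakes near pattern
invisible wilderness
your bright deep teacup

Yes

Line 1: "trout wakes near pattern": 1+1+1+2 = 5 ✓
Line 2: "invisible wilderness": 4+3 = 7 ✓
Line 3: "your bright deep teacup": 1+1+1+2 = 5 ✓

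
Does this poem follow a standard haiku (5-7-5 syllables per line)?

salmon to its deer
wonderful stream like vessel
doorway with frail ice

Yes

Line 1: "salmon to its deer": 2+1+1+1 = 5 ✓
Line 2: "wonderful stream like vessel": 3+1+1+2 = 7 ✓
Line 3: "doorway with frail ice": 2+1+1+1 = 5 ✓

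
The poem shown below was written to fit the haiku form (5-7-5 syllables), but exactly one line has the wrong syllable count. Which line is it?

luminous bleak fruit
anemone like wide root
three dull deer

Line 1: luminous(3) + bleak(1) + fruit(1) = 5 ✓
Line 2: anemone(4) + like(1) + wide(1) + root(1) = 7 ✓
Line 3: three(1) + dull(1) + deer(1) = 3 (expected 5)

Line 3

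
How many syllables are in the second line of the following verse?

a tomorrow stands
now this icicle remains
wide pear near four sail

7

The second line: "now this icicle remains": 1+1+3+2 = 7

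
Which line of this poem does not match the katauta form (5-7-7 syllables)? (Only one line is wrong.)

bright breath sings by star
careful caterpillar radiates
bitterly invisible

Line 1: bright(1) + breath(1) + sings(1) + by(1) + star(1) = 5 ✓
Line 2: careful(2) + caterpillar(4) + radiates(3) = 9 (expected 7)
Line 3: bitterly(3) + invisible(4) = 7 ✓

Line 2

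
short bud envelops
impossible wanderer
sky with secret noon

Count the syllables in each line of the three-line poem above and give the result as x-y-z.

Line 1: short(1) + bud(1) + envelops(3) = 5
Line 2: impossible(4) + wanderer(3) = 7
Line 3: sky(1) + with(1) + secret(2) + noon(1) = 5

5-7-5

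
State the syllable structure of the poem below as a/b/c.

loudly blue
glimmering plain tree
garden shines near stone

3/5/5

Line 1: loudly(2) + blue(1) = 3
Line 2: glimmering(3) + plain(1) + tree(1) = 5
Line 3: garden(2) + shines(1) + near(1) + stone(1) = 5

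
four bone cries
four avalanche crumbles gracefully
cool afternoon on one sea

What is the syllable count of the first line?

3

The first line: "four bone cries": 1+1+1 = 3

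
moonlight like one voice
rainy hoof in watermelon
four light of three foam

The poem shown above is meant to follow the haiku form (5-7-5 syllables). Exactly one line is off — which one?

Line 2

Line 1: moonlight(2) + like(1) + one(1) + voice(1) = 5 ✓
Line 2: rainy(2) + hoof(1) + in(1) + watermelon(4) = 8 (expected 7)
Line 3: four(1) + light(1) + of(1) + three(1) + foam(1) = 5 ✓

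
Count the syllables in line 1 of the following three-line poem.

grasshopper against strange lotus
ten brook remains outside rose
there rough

Line 1: grasshopper (3), against (2), strange (1), lotus (2) → 8

8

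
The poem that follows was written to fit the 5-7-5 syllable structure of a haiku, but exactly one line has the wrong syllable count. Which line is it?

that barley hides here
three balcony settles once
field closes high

Line 1: that (1), barley (2), hides (1), here (1) → 5 ✓
Line 2: three (1), balcony (3), settles (2), once (1) → 7 ✓
Line 3: field (1), closes (2), high (1) → 4 (expected 5)

Line 3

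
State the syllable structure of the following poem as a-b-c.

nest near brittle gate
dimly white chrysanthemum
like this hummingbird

Line 1: nest(1) + near(1) + brittle(2) + gate(1) = 5
Line 2: dimly(2) + white(1) + chrysanthemum(4) = 7
Line 3: like(1) + this(1) + hummingbird(3) = 5

5-7-5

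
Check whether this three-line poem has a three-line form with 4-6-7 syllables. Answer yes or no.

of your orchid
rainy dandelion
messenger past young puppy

Yes

Line 1: "of your orchid": 1+1+2 = 4 ✓
Line 2: "rainy dandelion": 2+4 = 6 ✓
Line 3: "messenger past young puppy": 3+1+1+2 = 7 ✓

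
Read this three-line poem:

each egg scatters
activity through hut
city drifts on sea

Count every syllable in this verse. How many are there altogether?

Line 1: "each egg scatters": 1+1+2 = 4
Line 2: "activity through hut": 4+1+1 = 6
Line 3: "city drifts on sea": 2+1+1+1 = 5
Total: 4 + 6 + 5 = 15

15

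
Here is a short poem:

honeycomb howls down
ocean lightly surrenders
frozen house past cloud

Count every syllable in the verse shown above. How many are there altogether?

17

Line 1: honeycomb (3), howls (1), down (1) → 5
Line 2: ocean (2), lightly (2), surrenders (3) → 7
Line 3: frozen (2), house (1), past (1), cloud (1) → 5
Total: 5 + 7 + 5 = 17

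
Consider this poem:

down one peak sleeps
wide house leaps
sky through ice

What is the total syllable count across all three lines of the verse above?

Line 1: down(1) + one(1) + peak(1) + sleeps(1) = 4
Line 2: wide(1) + house(1) + leaps(1) = 3
Line 3: sky(1) + through(1) + ice(1) = 3
Total: 4 + 3 + 3 = 10

10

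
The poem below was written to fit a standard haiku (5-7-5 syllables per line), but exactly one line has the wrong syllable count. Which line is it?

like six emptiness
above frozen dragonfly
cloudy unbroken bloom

Line 1: like (1), six (1), emptiness (3) → 5 ✓
Line 2: above (2), frozen (2), dragonfly (3) → 7 ✓
Line 3: cloudy (2), unbroken (3), bloom (1) → 6 (expected 5)

The third line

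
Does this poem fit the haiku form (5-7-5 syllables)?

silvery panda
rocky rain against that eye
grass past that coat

No

Line 1: silvery(3) + panda(2) = 5 ✓
Line 2: rocky(2) + rain(1) + against(2) + that(1) + eye(1) = 7 ✓
Line 3: grass(1) + past(1) + that(1) + coat(1) = 4 (expected 5)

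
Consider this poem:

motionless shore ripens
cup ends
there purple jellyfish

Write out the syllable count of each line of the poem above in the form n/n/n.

6/2/6

Line 1: motionless (3), shore (1), ripens (2) → 6
Line 2: cup (1), ends (1) → 2
Line 3: there (1), purple (2), jellyfish (3) → 6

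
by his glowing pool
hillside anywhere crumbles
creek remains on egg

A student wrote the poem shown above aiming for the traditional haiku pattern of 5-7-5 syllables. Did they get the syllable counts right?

Yes

Line 1: "by his glowing pool": 1+1+2+1 = 5 ✓
Line 2: "hillside anywhere crumbles": 2+3+2 = 7 ✓
Line 3: "creek remains on egg": 1+2+1+1 = 5 ✓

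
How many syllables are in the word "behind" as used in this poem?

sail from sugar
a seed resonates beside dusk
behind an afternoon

2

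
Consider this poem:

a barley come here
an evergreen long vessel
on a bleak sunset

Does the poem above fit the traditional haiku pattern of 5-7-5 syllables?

Yes

Line 1: a(1) + barley(2) + come(1) + here(1) = 5 ✓
Line 2: an(1) + evergreen(3) + long(1) + vessel(2) = 7 ✓
Line 3: on(1) + a(1) + bleak(1) + sunset(2) = 5 ✓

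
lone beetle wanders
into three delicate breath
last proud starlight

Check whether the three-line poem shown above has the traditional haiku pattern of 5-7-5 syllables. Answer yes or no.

Line 1: lone (1), beetle (2), wanders (2) → 5 ✓
Line 2: into (2), three (1), delicate (3), breath (1) → 7 ✓
Line 3: last (1), proud (1), starlight (2) → 4 (expected 5)

No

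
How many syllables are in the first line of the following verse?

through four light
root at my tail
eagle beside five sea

The first line: through(1) + four(1) + light(1) = 3

3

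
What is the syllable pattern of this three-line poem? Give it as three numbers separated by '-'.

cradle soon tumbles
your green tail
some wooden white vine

Line 1: cradle(2) + soon(1) + tumbles(2) = 5
Line 2: your(1) + green(1) + tail(1) = 3
Line 3: some(1) + wooden(2) + white(1) + vine(1) = 5

5-3-5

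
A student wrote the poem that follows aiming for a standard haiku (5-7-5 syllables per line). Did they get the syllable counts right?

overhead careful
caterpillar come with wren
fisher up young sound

Line 1: "overhead careful": 3+2 = 5 ✓
Line 2: "caterpillar come with wren": 4+1+1+1 = 7 ✓
Line 3: "fisher up young sound": 2+1+1+1 = 5 ✓

Yes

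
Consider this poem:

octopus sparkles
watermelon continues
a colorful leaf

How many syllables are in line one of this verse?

5

Line one: "octopus sparkles": 3+2 = 5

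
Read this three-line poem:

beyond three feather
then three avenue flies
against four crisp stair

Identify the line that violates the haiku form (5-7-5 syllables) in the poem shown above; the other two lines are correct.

The second line

Line 1: "beyond three feather": 2+1+2 = 5 ✓
Line 2: "then three avenue flies": 1+1+3+1 = 6 (expected 7)
Line 3: "against four crisp stair": 2+1+1+1 = 5 ✓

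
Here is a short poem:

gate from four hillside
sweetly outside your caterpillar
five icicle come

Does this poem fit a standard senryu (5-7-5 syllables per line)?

No

Line 1: gate(1) + from(1) + four(1) + hillside(2) = 5 ✓
Line 2: sweetly(2) + outside(2) + your(1) + caterpillar(4) = 9 (expected 7)
Line 3: five(1) + icicle(3) + come(1) = 5 ✓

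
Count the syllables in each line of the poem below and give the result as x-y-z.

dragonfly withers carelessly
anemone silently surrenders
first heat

8-10-2

Line 1: dragonfly(3) + withers(2) + carelessly(3) = 8
Line 2: anemone(4) + silently(3) + surrenders(3) = 10
Line 3: first(1) + heat(1) = 2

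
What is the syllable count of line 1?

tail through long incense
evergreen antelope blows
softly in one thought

Line 1: tail (1), through (1), long (1), incense (2) → 5

5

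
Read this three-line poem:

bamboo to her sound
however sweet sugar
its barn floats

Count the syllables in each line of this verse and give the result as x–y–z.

Line 1: bamboo(2) + to(1) + her(1) + sound(1) = 5
Line 2: however(3) + sweet(1) + sugar(2) = 6
Line 3: its(1) + barn(1) + floats(1) = 3

5–6–3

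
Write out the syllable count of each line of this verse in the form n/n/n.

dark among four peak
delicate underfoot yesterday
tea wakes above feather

Line 1: "dark among four peak": 1+2+1+1 = 5
Line 2: "delicate underfoot yesterday": 3+3+3 = 9
Line 3: "tea wakes above feather": 1+1+2+2 = 6

5/9/6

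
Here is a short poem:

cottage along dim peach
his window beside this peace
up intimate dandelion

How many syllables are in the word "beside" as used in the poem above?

"beside" has 2 syllables.

2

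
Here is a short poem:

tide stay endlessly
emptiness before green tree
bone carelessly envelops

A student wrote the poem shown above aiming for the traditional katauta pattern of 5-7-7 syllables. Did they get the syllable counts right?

Line 1: tide (1), stay (1), endlessly (3) → 5 ✓
Line 2: emptiness (3), before (2), green (1), tree (1) → 7 ✓
Line 3: bone (1), carelessly (3), envelops (3) → 7 ✓

Yes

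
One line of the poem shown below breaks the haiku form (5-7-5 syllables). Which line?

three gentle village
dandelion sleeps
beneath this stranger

Line 2

Line 1: three (1), gentle (2), village (2) → 5 ✓
Line 2: dandelion (4), sleeps (1) → 5 (expected 7)
Line 3: beneath (2), this (1), stranger (2) → 5 ✓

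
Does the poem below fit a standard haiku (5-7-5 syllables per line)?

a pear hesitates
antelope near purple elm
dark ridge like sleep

No

Line 1: a (1), pear (1), hesitates (3) → 5 ✓
Line 2: antelope (3), near (1), purple (2), elm (1) → 7 ✓
Line 3: dark (1), ridge (1), like (1), sleep (1) → 4 (expected 5)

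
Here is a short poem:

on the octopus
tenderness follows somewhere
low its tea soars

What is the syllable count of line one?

Line one: on(1) + the(1) + octopus(3) = 5

5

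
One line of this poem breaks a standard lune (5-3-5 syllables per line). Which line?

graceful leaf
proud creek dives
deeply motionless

Line 1: graceful (2), leaf (1) → 3 (expected 5)
Line 2: proud (1), creek (1), dives (1) → 3 ✓
Line 3: deeply (2), motionless (3) → 5 ✓

The first line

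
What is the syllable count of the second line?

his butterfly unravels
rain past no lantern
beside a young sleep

The second line: rain (1), past (1), no (1), lantern (2) → 5

5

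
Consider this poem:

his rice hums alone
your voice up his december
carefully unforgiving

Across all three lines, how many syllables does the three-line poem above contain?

Line 1: his (1), rice (1), hums (1), alone (2) → 5
Line 2: your (1), voice (1), up (1), his (1), december (3) → 7
Line 3: carefully (3), unforgiving (4) → 7
Total: 5 + 7 + 7 = 19

19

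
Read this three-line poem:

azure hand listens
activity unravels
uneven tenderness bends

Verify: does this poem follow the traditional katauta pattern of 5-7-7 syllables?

Yes

Line 1: "azure hand listens": 2+1+2 = 5 ✓
Line 2: "activity unravels": 4+3 = 7 ✓
Line 3: "uneven tenderness bends": 3+3+1 = 7 ✓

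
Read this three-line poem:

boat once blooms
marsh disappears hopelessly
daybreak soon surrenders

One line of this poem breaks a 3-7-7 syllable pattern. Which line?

Line 3

Line 1: "boat once blooms": 1+1+1 = 3 ✓
Line 2: "marsh disappears hopelessly": 1+3+3 = 7 ✓
Line 3: "daybreak soon surrenders": 2+1+3 = 6 (expected 7)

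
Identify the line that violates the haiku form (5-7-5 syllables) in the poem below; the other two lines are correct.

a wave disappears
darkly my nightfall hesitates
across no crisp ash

Line 1: "a wave disappears": 1+1+3 = 5 ✓
Line 2: "darkly my nightfall hesitates": 2+1+2+3 = 8 (expected 7)
Line 3: "across no crisp ash": 2+1+1+1 = 5 ✓

Line 2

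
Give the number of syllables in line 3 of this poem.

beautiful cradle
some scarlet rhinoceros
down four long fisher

5

Line 3: "down four long fisher": 1+1+1+2 = 5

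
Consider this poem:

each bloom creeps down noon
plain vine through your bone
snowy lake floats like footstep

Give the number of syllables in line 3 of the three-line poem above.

Line 3: "snowy lake floats like footstep": 2+1+1+1+2 = 7

7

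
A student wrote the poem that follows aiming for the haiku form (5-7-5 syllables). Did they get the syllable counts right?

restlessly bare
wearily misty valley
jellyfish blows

No

Line 1: restlessly (3), bare (1) → 4 (expected 5)
Line 2: wearily (3), misty (2), valley (2) → 7 ✓
Line 3: jellyfish (3), blows (1) → 4 (expected 5)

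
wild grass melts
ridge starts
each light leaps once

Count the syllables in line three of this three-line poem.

Line three: each (1), light (1), leaps (1), once (1) → 4

4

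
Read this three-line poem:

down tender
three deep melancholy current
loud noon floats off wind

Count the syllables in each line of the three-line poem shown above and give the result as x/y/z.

3/8/5

Line 1: "down tender": 1+2 = 3
Line 2: "three deep melancholy current": 1+1+4+2 = 8
Line 3: "loud noon floats off wind": 1+1+1+1+1 = 5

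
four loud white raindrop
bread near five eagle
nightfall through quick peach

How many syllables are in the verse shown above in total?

Line 1: four(1) + loud(1) + white(1) + raindrop(2) = 5
Line 2: bread(1) + near(1) + five(1) + eagle(2) = 5
Line 3: nightfall(2) + through(1) + quick(1) + peach(1) = 5
Total: 5 + 5 + 5 = 15

15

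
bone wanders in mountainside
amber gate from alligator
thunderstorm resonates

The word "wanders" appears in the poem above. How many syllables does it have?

2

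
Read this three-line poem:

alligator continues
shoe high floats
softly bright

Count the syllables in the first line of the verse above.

7

The first line: "alligator continues": 4+3 = 7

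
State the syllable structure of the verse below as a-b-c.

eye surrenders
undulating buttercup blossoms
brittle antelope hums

Line 1: eye (1), surrenders (3) → 4
Line 2: undulating (4), buttercup (3), blossoms (2) → 9
Line 3: brittle (2), antelope (3), hums (1) → 6

4-9-6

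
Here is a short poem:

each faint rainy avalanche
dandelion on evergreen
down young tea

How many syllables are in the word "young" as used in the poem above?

"young" has 1 syllable.

1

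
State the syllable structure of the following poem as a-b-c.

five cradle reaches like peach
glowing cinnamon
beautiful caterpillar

Line 1: five (1), cradle (2), reaches (2), like (1), peach (1) → 7
Line 2: glowing (2), cinnamon (3) → 5
Line 3: beautiful (3), caterpillar (4) → 7

7-5-7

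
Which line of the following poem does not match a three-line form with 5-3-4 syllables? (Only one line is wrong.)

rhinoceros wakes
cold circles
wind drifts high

The third line

Line 1: rhinoceros (4), wakes (1) → 5 ✓
Line 2: cold (1), circles (2) → 3 ✓
Line 3: wind (1), drifts (1), high (1) → 3 (expected 4)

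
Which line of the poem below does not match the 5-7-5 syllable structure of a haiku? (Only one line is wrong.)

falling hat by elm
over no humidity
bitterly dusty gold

Line 3

Line 1: falling(2) + hat(1) + by(1) + elm(1) = 5 ✓
Line 2: over(2) + no(1) + humidity(4) = 7 ✓
Line 3: bitterly(3) + dusty(2) + gold(1) = 6 (expected 5)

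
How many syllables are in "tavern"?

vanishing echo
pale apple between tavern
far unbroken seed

2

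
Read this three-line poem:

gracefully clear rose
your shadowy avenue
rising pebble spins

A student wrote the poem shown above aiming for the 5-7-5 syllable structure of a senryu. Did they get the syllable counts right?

Line 1: "gracefully clear rose": 3+1+1 = 5 ✓
Line 2: "your shadowy avenue": 1+3+3 = 7 ✓
Line 3: "rising pebble spins": 2+2+1 = 5 ✓

Yes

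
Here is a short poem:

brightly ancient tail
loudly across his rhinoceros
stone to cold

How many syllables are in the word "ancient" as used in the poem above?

2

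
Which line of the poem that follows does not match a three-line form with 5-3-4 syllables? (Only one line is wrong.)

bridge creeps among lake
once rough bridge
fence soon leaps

Line 1: bridge (1), creeps (1), among (2), lake (1) → 5 ✓
Line 2: once (1), rough (1), bridge (1) → 3 ✓
Line 3: fence (1), soon (1), leaps (1) → 3 (expected 4)

The third line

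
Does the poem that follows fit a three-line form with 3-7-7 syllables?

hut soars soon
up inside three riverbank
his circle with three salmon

Yes

Line 1: "hut soars soon": 1+1+1 = 3 ✓
Line 2: "up inside three riverbank": 1+2+1+3 = 7 ✓
Line 3: "his circle with three salmon": 1+2+1+1+2 = 7 ✓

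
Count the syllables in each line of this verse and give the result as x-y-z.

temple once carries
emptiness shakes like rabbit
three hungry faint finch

5-7-5

Line 1: temple (2), once (1), carries (2) → 5
Line 2: emptiness (3), shakes (1), like (1), rabbit (2) → 7
Line 3: three (1), hungry (2), faint (1), finch (1) → 5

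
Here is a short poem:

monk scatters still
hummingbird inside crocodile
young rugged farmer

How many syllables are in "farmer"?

2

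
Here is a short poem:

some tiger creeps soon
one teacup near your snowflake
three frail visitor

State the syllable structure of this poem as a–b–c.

5–7–5

Line 1: some(1) + tiger(2) + creeps(1) + soon(1) = 5
Line 2: one(1) + teacup(2) + near(1) + your(1) + snowflake(2) = 7
Line 3: three(1) + frail(1) + visitor(3) = 5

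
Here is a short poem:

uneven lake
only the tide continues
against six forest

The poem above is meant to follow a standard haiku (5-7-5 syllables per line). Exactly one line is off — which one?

Line 1: uneven(3) + lake(1) = 4 (expected 5)
Line 2: only(2) + the(1) + tide(1) + continues(3) = 7 ✓
Line 3: against(2) + six(1) + forest(2) = 5 ✓

The first line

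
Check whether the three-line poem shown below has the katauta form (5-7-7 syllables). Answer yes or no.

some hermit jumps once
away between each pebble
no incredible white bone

Yes

Line 1: some(1) + hermit(2) + jumps(1) + once(1) = 5 ✓
Line 2: away(2) + between(2) + each(1) + pebble(2) = 7 ✓
Line 3: no(1) + incredible(4) + white(1) + bone(1) = 7 ✓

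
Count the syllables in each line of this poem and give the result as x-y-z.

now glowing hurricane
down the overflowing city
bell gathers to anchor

Line 1: now(1) + glowing(2) + hurricane(3) = 6
Line 2: down(1) + the(1) + overflowing(4) + city(2) = 8
Line 3: bell(1) + gathers(2) + to(1) + anchor(2) = 6

6-8-6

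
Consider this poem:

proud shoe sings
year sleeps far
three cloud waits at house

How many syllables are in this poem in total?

11

Line 1: "proud shoe sings": 1+1+1 = 3
Line 2: "year sleeps far": 1+1+1 = 3
Line 3: "three cloud waits at house": 1+1+1+1+1 = 5
Total: 3 + 3 + 5 = 11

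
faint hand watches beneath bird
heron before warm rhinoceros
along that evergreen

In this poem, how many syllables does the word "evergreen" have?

3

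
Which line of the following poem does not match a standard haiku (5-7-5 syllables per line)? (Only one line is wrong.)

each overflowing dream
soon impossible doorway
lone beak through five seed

Line 1: each(1) + overflowing(4) + dream(1) = 6 (expected 5)
Line 2: soon(1) + impossible(4) + doorway(2) = 7 ✓
Line 3: lone(1) + beak(1) + through(1) + five(1) + seed(1) = 5 ✓

Line 1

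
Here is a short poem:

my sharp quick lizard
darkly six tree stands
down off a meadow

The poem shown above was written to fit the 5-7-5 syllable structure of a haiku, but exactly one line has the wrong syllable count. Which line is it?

The second line

Line 1: my(1) + sharp(1) + quick(1) + lizard(2) = 5 ✓
Line 2: darkly(2) + six(1) + tree(1) + stands(1) = 5 (expected 7)
Line 3: down(1) + off(1) + a(1) + meadow(2) = 5 ✓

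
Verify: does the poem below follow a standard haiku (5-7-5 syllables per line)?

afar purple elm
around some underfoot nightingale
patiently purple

Line 1: afar (2), purple (2), elm (1) → 5 ✓
Line 2: around (2), some (1), underfoot (3), nightingale (3) → 9 (expected 7)
Line 3: patiently (3), purple (2) → 5 ✓

No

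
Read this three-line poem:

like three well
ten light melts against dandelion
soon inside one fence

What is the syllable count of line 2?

9

Line 2: "ten light melts against dandelion": 1+1+1+2+4 = 9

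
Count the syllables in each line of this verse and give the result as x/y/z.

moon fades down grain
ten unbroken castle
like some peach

4/6/3

Line 1: "moon fades down grain": 1+1+1+1 = 4
Line 2: "ten unbroken castle": 1+3+2 = 6
Line 3: "like some peach": 1+1+1 = 3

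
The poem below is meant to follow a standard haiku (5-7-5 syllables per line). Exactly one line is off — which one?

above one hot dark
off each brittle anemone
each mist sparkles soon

The second line

Line 1: "above one hot dark": 2+1+1+1 = 5 ✓
Line 2: "off each brittle anemone": 1+1+2+4 = 8 (expected 7)
Line 3: "each mist sparkles soon": 1+1+2+1 = 5 ✓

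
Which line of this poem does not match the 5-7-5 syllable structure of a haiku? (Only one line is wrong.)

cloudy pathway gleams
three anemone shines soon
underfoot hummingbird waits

The third line

Line 1: cloudy (2), pathway (2), gleams (1) → 5 ✓
Line 2: three (1), anemone (4), shines (1), soon (1) → 7 ✓
Line 3: underfoot (3), hummingbird (3), waits (1) → 7 (expected 5)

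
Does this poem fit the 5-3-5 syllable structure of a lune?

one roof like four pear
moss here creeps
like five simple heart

Line 1: one(1) + roof(1) + like(1) + four(1) + pear(1) = 5 ✓
Line 2: moss(1) + here(1) + creeps(1) = 3 ✓
Line 3: like(1) + five(1) + simple(2) + heart(1) = 5 ✓

Yes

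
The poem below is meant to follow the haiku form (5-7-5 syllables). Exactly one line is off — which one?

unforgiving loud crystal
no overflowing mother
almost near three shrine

Line 1

Line 1: unforgiving (4), loud (1), crystal (2) → 7 (expected 5)
Line 2: no (1), overflowing (4), mother (2) → 7 ✓
Line 3: almost (2), near (1), three (1), shrine (1) → 5 ✓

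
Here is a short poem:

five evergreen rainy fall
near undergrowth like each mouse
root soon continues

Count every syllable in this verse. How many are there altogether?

Line 1: five(1) + evergreen(3) + rainy(2) + fall(1) = 7
Line 2: near(1) + undergrowth(3) + like(1) + each(1) + mouse(1) = 7
Line 3: root(1) + soon(1) + continues(3) = 5
Total: 7 + 7 + 5 = 19

19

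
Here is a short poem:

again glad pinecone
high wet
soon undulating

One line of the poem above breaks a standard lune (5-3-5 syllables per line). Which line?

The second line

Line 1: again(2) + glad(1) + pinecone(2) = 5 ✓
Line 2: high(1) + wet(1) = 2 (expected 3)
Line 3: soon(1) + undulating(4) = 5 ✓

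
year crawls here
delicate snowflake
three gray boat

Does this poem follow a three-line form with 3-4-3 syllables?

No

Line 1: year (1), crawls (1), here (1) → 3 ✓
Line 2: delicate (3), snowflake (2) → 5 (expected 4)
Line 3: three (1), gray (1), boat (1) → 3 ✓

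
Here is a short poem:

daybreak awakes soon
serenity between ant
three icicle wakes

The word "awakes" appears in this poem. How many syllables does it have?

2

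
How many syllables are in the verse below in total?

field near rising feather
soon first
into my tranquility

15

Line 1: field (1), near (1), rising (2), feather (2) → 6
Line 2: soon (1), first (1) → 2
Line 3: into (2), my (1), tranquility (4) → 7
Total: 6 + 2 + 7 = 15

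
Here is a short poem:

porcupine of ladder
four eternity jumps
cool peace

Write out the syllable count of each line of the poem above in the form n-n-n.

Line 1: "porcupine of ladder": 3+1+2 = 6
Line 2: "four eternity jumps": 1+4+1 = 6
Line 3: "cool peace": 1+1 = 2

6-6-2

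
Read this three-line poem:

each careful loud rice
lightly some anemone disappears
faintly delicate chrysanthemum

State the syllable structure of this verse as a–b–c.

5–10–9

Line 1: "each careful loud rice": 1+2+1+1 = 5
Line 2: "lightly some anemone disappears": 2+1+4+3 = 10
Line 3: "faintly delicate chrysanthemum": 2+3+4 = 9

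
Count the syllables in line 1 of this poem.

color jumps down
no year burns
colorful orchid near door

Line 1: color (2), jumps (1), down (1) → 4

4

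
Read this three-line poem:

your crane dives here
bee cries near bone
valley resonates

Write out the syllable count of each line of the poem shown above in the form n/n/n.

4/4/5

Line 1: your (1), crane (1), dives (1), here (1) → 4
Line 2: bee (1), cries (1), near (1), bone (1) → 4
Line 3: valley (2), resonates (3) → 5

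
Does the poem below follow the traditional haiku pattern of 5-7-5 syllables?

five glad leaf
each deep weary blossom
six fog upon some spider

No

Line 1: "five glad leaf": 1+1+1 = 3 (expected 5)
Line 2: "each deep weary blossom": 1+1+2+2 = 6 (expected 7)
Line 3: "six fog upon some spider": 1+1+2+1+2 = 7 (expected 5)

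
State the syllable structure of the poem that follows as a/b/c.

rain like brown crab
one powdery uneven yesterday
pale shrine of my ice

Line 1: "rain like brown crab": 1+1+1+1 = 4
Line 2: "one powdery uneven yesterday": 1+3+3+3 = 10
Line 3: "pale shrine of my ice": 1+1+1+1+1 = 5

4/10/5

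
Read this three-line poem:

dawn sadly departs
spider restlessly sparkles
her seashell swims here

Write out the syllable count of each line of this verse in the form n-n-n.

Line 1: "dawn sadly departs": 1+2+2 = 5
Line 2: "spider restlessly sparkles": 2+3+2 = 7
Line 3: "her seashell swims here": 1+2+1+1 = 5

5-7-5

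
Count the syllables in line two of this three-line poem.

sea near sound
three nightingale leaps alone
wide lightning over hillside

Line two: three(1) + nightingale(3) + leaps(1) + alone(2) = 7

7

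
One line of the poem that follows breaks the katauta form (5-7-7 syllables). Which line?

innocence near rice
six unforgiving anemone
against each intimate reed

Line 1: innocence(3) + near(1) + rice(1) = 5 ✓
Line 2: six(1) + unforgiving(4) + anemone(4) = 9 (expected 7)
Line 3: against(2) + each(1) + intimate(3) + reed(1) = 7 ✓

The second line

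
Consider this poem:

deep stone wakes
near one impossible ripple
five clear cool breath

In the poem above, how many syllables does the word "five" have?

1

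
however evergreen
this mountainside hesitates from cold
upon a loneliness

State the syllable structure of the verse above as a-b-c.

Line 1: "however evergreen": 3+3 = 6
Line 2: "this mountainside hesitates from cold": 1+3+3+1+1 = 9
Line 3: "upon a loneliness": 2+1+3 = 6

6-9-6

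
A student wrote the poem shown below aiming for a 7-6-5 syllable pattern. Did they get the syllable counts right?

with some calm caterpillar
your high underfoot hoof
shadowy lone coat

Line 1: with(1) + some(1) + calm(1) + caterpillar(4) = 7 ✓
Line 2: your(1) + high(1) + underfoot(3) + hoof(1) = 6 ✓
Line 3: shadowy(3) + lone(1) + coat(1) = 5 ✓

Yes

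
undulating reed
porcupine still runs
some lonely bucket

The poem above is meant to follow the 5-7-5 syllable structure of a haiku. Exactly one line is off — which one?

Line 1: undulating (4), reed (1) → 5 ✓
Line 2: porcupine (3), still (1), runs (1) → 5 (expected 7)
Line 3: some (1), lonely (2), bucket (2) → 5 ✓

Line 2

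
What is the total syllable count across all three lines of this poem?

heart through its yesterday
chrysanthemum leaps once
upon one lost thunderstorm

19

Line 1: heart(1) + through(1) + its(1) + yesterday(3) = 6
Line 2: chrysanthemum(4) + leaps(1) + once(1) = 6
Line 3: upon(2) + one(1) + lost(1) + thunderstorm(3) = 7
Total: 6 + 6 + 7 = 19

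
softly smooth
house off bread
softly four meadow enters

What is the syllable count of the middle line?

The middle line: house (1), off (1), bread (1) → 3

3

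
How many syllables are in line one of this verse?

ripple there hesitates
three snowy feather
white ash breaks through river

6

Line one: ripple (2), there (1), hesitates (3) → 6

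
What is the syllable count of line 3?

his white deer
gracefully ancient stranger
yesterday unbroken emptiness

9

Line 3: yesterday(3) + unbroken(3) + emptiness(3) = 9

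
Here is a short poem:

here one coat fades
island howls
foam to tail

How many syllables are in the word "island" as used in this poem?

2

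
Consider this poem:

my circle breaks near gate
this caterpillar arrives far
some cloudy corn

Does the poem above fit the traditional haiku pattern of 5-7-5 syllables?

Line 1: "my circle breaks near gate": 1+2+1+1+1 = 6 (expected 5)
Line 2: "this caterpillar arrives far": 1+4+2+1 = 8 (expected 7)
Line 3: "some cloudy corn": 1+2+1 = 4 (expected 5)

No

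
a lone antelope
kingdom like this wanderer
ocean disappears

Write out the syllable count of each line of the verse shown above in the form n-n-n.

5-7-5

Line 1: a (1), lone (1), antelope (3) → 5
Line 2: kingdom (2), like (1), this (1), wanderer (3) → 7
Line 3: ocean (2), disappears (3) → 5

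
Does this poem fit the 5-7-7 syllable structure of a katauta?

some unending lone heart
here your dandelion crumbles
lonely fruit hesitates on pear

No

Line 1: "some unending lone heart": 1+3+1+1 = 6 (expected 5)
Line 2: "here your dandelion crumbles": 1+1+4+2 = 8 (expected 7)
Line 3: "lonely fruit hesitates on pear": 2+1+3+1+1 = 8 (expected 7)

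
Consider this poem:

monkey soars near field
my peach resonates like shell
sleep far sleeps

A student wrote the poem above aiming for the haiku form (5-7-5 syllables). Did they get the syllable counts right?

Line 1: "monkey soars near field": 2+1+1+1 = 5 ✓
Line 2: "my peach resonates like shell": 1+1+3+1+1 = 7 ✓
Line 3: "sleep far sleeps": 1+1+1 = 3 (expected 5)

No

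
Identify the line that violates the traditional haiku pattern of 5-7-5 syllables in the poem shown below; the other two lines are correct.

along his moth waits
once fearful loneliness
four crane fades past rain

Line 1: along (2), his (1), moth (1), waits (1) → 5 ✓
Line 2: once (1), fearful (2), loneliness (3) → 6 (expected 7)
Line 3: four (1), crane (1), fades (1), past (1), rain (1) → 5 ✓

Line 2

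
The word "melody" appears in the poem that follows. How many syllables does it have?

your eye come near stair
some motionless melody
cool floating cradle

3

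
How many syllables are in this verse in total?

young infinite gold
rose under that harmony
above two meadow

Line 1: young (1), infinite (3), gold (1) → 5
Line 2: rose (1), under (2), that (1), harmony (3) → 7
Line 3: above (2), two (1), meadow (2) → 5
Total: 5 + 7 + 5 = 17

17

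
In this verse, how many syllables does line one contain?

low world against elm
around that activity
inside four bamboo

5

Line one: low (1), world (1), against (2), elm (1) → 5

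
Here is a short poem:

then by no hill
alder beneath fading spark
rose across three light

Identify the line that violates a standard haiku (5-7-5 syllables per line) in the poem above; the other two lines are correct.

The first line

Line 1: then(1) + by(1) + no(1) + hill(1) = 4 (expected 5)
Line 2: alder(2) + beneath(2) + fading(2) + spark(1) = 7 ✓
Line 3: rose(1) + across(2) + three(1) + light(1) = 5 ✓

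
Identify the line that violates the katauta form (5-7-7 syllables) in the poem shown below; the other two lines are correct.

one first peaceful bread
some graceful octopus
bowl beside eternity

The second line

Line 1: one(1) + first(1) + peaceful(2) + bread(1) = 5 ✓
Line 2: some(1) + graceful(2) + octopus(3) = 6 (expected 7)
Line 3: bowl(1) + beside(2) + eternity(4) = 7 ✓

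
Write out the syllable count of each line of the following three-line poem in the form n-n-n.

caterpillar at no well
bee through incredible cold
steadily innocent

Line 1: "caterpillar at no well": 4+1+1+1 = 7
Line 2: "bee through incredible cold": 1+1+4+1 = 7
Line 3: "steadily innocent": 3+3 = 6

7-7-6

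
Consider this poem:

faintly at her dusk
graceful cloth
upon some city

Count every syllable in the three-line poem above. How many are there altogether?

Line 1: faintly (2), at (1), her (1), dusk (1) → 5
Line 2: graceful (2), cloth (1) → 3
Line 3: upon (2), some (1), city (2) → 5
Total: 5 + 3 + 5 = 13

13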